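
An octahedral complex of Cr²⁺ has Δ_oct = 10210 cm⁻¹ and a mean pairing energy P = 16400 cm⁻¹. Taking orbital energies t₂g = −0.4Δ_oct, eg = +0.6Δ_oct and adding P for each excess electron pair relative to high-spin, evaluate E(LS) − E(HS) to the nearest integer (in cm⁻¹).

6190

Cr is in group 6, so Cr²⁺ is d⁴ (6 − 2 = 4).
In the high-spin limit (t₂g³ eg¹) the orbital term is -0.6Δ_oct = -6126 cm⁻¹, with no excess pairing.
For low-spin the configuration is t₂g⁴ eg⁰: orbital energy -1.6 × 10210 = -16336 cm⁻¹, and 1 additional pair relative to high-spin adds 16400 cm⁻¹, giving 64 cm⁻¹.
E(LS) − E(HS) = 64 − (-6126) = 6190 cm⁻¹.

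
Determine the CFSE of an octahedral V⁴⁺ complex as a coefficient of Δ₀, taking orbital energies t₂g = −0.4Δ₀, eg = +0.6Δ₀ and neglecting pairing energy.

Group 5 minus oxidation state +4 gives a d¹ configuration for V⁴⁺.
Configuration: t₂g¹ eg⁰.
CFSE = 1(-0.4Δ₀) + 0(0.6Δ₀) = -0.4Δ₀ + 0.0Δ₀ = -0.4Δ₀.

-0.4 Δ₀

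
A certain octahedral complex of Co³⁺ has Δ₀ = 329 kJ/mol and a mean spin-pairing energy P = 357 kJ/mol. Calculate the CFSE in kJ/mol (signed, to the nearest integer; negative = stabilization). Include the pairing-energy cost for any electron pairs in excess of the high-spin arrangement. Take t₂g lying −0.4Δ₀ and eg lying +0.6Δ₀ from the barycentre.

-132

Group 9 minus oxidation state +3 gives a d⁶ configuration for Co³⁺.
Here Δ₀ < P (329 < 357), so the high-spin state is favoured.
Configuration: t₂g⁴ eg².
Orbital CFSE = -0.4Δ₀ = -0.4 × 329 = -132 kJ/mol.
High-spin has no excess pairs, so no pairing correction applies.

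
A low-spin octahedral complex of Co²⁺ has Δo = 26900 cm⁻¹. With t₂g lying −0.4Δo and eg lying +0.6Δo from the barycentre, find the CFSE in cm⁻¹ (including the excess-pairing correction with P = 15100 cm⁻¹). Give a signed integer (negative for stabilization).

Co²⁺: group 9, so d-count = 9 − 2 = 7.
The d⁷ electrons fill as t₂g⁶ eg¹.
The orbital stabilization is -1.8Δo = -1.8 × 26900 = -48420 cm⁻¹.
High-spin d⁷ would be t₂g⁵ eg² with 2 pairs; low-spin has 3, so 1 excess pair costs +1P = +15100 cm⁻¹.
Net CFSE = -48420 + 15100 = -33320 cm⁻¹.

-33320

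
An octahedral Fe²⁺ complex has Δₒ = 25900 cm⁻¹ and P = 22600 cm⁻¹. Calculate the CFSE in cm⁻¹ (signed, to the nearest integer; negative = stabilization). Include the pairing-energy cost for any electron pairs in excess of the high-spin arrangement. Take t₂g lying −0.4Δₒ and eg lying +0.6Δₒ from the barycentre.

-16960

Fe is in group 8, so Fe²⁺ is d⁶ (8 − 2 = 6).
Δₒ > P, so pairing is preferred: the ground state is low-spin.
That gives t₂g⁶ eg⁰.
Orbital CFSE = -2.4Δₒ = -2.4 × 25900 = -62160 cm⁻¹.
Excess pairs vs high-spin: 3 − 1 = 2; pairing cost = +45200 cm⁻¹.
Net CFSE = -62160 + 45200 = -16960 cm⁻¹.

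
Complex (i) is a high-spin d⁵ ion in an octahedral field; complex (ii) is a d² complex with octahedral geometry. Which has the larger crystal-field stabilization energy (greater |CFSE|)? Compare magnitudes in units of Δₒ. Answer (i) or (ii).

(i): t₂g³ eg², CFSE = 0.0Δₒ.
(ii): t₂g² eg⁰, CFSE = -0.8Δₒ.
So (ii) has the larger |CFSE|.

(ii)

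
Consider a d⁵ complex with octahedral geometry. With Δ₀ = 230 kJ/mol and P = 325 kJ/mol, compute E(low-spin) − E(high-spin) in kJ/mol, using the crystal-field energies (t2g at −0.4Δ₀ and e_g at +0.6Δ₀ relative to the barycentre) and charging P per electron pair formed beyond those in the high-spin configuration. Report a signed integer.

In the high-spin limit (t2g^3 e_g^2) the orbital term is 0.0Δ₀ = 0 kJ/mol, with no excess pairing.
For low-spin the configuration is t2g^5 e_g^0: orbital energy -2.0 × 230 = -460 kJ/mol, and 2 additional pairs relative to high-spin add 650 kJ/mol, giving 190 kJ/mol.
Thus E(LS) − E(HS) = 190 kJ/mol.

190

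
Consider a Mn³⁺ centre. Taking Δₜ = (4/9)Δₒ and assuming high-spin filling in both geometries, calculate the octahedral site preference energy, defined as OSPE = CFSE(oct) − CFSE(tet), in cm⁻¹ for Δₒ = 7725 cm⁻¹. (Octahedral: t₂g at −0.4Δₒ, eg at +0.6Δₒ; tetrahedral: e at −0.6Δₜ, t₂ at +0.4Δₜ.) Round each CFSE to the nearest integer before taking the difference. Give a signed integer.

-3262

Group 7 minus oxidation state +3 gives a d⁴ configuration for Mn³⁺.
Octahedral (high-spin): t₂g³ eg¹, CFSE = 3(−0.4) + 1(+0.6) = -0.6Δₒ = -0.6 × 7725 = -4635 cm⁻¹.
Tetrahedral: e² t₂², CFSE = 2(−0.6) + 2(+0.4) = -0.4Δₜ = -0.4 × (4/9) × 7725 = -1373 cm⁻¹.
OSPE = CFSE(oct) − CFSE(tet) = -4635 − (-1373) = -3262 cm⁻¹.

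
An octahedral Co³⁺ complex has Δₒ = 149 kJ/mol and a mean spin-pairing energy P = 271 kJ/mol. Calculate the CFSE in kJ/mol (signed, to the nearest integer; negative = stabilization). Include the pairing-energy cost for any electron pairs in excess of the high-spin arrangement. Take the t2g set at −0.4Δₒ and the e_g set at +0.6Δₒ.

Co sits in group 9; removing 3 electrons leaves Co³⁺ with 9 − 3 = 6 d electrons.
Δₒ < P, so pairing is avoided: the ground state is high-spin.
Filling d⁶ accordingly: t2g^4 e_g^2.
Orbital CFSE = -0.4Δₒ = -0.4 × 149 = -60 kJ/mol.
High-spin has no excess pairs, so no pairing correction applies.

-60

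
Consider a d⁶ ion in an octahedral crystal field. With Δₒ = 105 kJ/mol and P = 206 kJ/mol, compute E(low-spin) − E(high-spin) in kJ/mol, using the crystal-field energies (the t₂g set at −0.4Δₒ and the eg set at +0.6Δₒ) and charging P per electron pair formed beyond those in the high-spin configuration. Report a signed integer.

High-spin d⁶ fills as t₂g⁴ eg² with CFSE 4(−0.4) + 2(+0.6) = -0.4Δₒ = -42 kJ/mol.
Low-spin: t₂g⁶ eg⁰, orbital CFSE = -2.4Δₒ = -252 kJ/mol; plus 2 excess pairs × P = +412 kJ/mol; total 160 kJ/mol.
E(LS) − E(HS) = 160 − (-42) = 202 kJ/mol.

202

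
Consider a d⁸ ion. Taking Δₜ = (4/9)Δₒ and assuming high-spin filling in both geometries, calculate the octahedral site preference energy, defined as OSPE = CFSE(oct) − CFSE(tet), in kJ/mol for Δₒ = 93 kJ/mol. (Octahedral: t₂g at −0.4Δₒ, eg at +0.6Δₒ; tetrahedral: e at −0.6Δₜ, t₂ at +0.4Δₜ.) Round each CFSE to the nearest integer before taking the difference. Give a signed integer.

Octahedral (high-spin): t₂g⁶ eg², CFSE = 6(−0.4) + 2(+0.6) = -1.2Δₒ = -1.2 × 93 = -112 kJ/mol.
In a tetrahedral site the filling is e⁴ t₂⁴: CFSE(tet) = -0.8Δₜ = -0.8 × (4/9)(93) = -33 kJ/mol.
OSPE = CFSE(oct) − CFSE(tet) = -112 − (-33) = -79 kJ/mol.

-79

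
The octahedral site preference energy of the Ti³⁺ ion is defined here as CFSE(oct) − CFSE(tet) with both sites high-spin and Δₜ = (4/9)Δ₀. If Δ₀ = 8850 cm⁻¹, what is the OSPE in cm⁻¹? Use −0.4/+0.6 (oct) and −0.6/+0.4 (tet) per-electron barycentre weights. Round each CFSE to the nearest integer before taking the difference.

-1180

Ti is in group 4, so Ti³⁺ is d¹ (4 − 3 = 1).
In an octahedral site d¹ (HS) is t2g^1 e_g^0, giving CFSE(oct) = -0.4Δ₀ = -3540 cm⁻¹.
Tetrahedral: e^1 t2^0, CFSE = 1(−0.6) + 0(+0.4) = -0.6Δₜ = -0.6 × (4/9) × 8850 = -2360 cm⁻¹.
Subtracting, OSPE = -3540 − (-2360) = -1180 cm⁻¹.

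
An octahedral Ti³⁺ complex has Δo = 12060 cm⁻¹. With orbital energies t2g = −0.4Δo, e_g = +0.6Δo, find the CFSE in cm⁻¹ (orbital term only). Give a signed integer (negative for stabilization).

Ti³⁺: group 4, so d-count = 4 − 3 = 1.
The d¹ electrons fill as t2g^1 e_g^0.
CFSE(orbital) = 1×(-0.4Δo) + 0×(0.6Δo) = -0.4Δo; with Δo = 12060 cm⁻¹ that is -4824 cm⁻¹.

-4824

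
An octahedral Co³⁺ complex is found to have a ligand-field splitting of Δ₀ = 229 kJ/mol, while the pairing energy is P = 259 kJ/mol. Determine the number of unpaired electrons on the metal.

Co³⁺: group 9, so d-count = 9 − 3 = 6.
Here Δ₀ < P (229 < 259), so the high-spin state is favoured.
That gives t₂g⁴ eg².
Unpaired electrons: 4.

4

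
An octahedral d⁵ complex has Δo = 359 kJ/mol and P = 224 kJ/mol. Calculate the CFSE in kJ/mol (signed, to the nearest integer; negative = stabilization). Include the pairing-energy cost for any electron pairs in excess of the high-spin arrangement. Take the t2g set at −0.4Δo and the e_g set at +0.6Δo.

-270

Here Δo > P (359 > 224), so the low-spin state is favoured.
Configuration: t2g^5 e_g^0.
Orbital CFSE = -2.0Δo = -2.0 × 359 = -718 kJ/mol.
Excess pairs vs high-spin: 2 − 0 = 2; pairing cost = +448 kJ/mol.
Net CFSE = -718 + 448 = -270 kJ/mol.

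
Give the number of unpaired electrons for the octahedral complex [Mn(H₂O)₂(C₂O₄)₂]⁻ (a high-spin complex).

Ligand charges: 2×(+0) from H₂O and 2×(-2) from C₂O₄²⁻ sum to -4; with overall charge -1, Mn is +3.
Mn sits in group 7; removing 3 electrons leaves Mn³⁺ with 7 − 3 = 4 d electrons.
Configuration: t2g^3 e_g^1, giving 4 unpaired electrons.

4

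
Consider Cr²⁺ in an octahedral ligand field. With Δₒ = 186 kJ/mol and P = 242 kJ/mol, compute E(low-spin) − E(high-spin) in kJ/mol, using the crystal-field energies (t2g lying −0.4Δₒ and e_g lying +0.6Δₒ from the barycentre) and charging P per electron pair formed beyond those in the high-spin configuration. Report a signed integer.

Cr²⁺: group 6, so d-count = 6 − 2 = 4.
High-spin: t2g^3 e_g^1, CFSE = -0.6Δₒ = -112 kJ/mol.
For low-spin the configuration is t2g^4 e_g^0: orbital energy -1.6 × 186 = -298 kJ/mol, and 1 additional pair relative to high-spin adds 242 kJ/mol, giving -56 kJ/mol.
The difference is -56 − (-112) = 56 kJ/mol, so high-spin lies lower.

56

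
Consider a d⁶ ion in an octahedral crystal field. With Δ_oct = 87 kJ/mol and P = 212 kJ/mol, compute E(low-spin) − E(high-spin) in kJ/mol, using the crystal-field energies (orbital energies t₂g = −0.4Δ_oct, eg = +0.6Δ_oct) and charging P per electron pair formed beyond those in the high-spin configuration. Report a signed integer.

High-spin: t₂g⁴ eg², CFSE = -0.4Δ_oct = -35 kJ/mol.
Low-spin: t₂g⁶ eg⁰, orbital CFSE = -2.4Δ_oct = -209 kJ/mol; plus 2 excess pairs × P = +424 kJ/mol; total 215 kJ/mol.
The difference is 215 − (-35) = 250 kJ/mol, so high-spin lies lower.

250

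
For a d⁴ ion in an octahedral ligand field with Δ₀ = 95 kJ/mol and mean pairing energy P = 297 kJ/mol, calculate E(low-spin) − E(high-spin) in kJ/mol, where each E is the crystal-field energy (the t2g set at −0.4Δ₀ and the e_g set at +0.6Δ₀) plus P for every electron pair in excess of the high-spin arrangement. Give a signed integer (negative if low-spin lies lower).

In the high-spin limit (t2g^3 e_g^1) the orbital term is -0.6Δ₀ = -57 kJ/mol, with no excess pairing.
For low-spin the configuration is t2g^4 e_g^0: orbital energy -1.6 × 95 = -152 kJ/mol, and 1 additional pair relative to high-spin adds 297 kJ/mol, giving 145 kJ/mol.
Thus E(LS) − E(HS) = 202 kJ/mol.

202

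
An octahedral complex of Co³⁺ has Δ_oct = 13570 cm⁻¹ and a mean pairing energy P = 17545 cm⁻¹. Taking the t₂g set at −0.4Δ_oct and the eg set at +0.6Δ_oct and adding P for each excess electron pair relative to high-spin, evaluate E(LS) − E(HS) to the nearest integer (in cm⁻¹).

7950

Co³⁺: group 9, so d-count = 9 − 3 = 6.
High-spin d⁶ fills as t₂g⁴ eg² with CFSE 4(−0.4) + 2(+0.6) = -0.4Δ_oct = -5428 cm⁻¹.
Low-spin: t₂g⁶ eg⁰, orbital CFSE = -2.4Δ_oct = -32568 cm⁻¹; plus 2 excess pairs × P = +35090 cm⁻¹; total 2522 cm⁻¹.
E(LS) − E(HS) = 2522 − (-5428) = 7950 cm⁻¹.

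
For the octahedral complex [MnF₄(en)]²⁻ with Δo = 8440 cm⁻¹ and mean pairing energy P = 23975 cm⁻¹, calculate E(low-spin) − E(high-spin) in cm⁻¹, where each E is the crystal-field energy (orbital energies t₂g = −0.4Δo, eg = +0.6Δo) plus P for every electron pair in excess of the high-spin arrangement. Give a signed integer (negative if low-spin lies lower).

Ligand charges: 4×(-1) from F⁻ and 1×(+0) from en sum to -4; with overall charge -2, Mn is +2.
Group 7 minus oxidation state +2 gives a d⁵ configuration for Mn²⁺.
High-spin d⁵ fills as t₂g³ eg² with CFSE 3(−0.4) + 2(+0.6) = 0.0Δo = 0 cm⁻¹.
Low-spin t₂g⁵ eg⁰ gives -2.0Δo = -16880 cm⁻¹, but forming 2 extra pairs costs 2P = 47950 cm⁻¹, so E(LS) = -16880 + 47950 = 31070 cm⁻¹.
Thus E(LS) − E(HS) = 31070 cm⁻¹.

31070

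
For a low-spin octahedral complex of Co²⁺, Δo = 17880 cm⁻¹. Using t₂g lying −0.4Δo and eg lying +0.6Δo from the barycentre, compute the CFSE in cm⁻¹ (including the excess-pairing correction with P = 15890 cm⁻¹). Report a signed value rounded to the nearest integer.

Group 9 minus oxidation state +2 gives a d⁷ configuration for Co²⁺.
The d⁷ electrons fill as t₂g⁶ eg¹.
The orbital stabilization is -1.8Δo = -1.8 × 17880 = -32184 cm⁻¹.
Relative to high-spin t₂g⁵ eg² (2 paired), the low-spin configuration has 1 additional pair, contributing +1 × 15890 = +15890 cm⁻¹.
Net CFSE = -32184 + 15890 = -16294 cm⁻¹.

-16294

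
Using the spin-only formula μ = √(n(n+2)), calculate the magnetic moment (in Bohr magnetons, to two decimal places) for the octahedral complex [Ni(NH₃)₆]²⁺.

NH₃ is neutral, so the +2 overall charge sits on Ni: oxidation state +2.
Ni is in group 10, so Ni²⁺ is d⁸ (10 − 2 = 8).
Configuration: t2g^6 e_g^2 → 2 unpaired electrons.
μ(spin-only) = √[2(2+2)] = √8 ≈ 2.83 Bohr magnetons.

2.83 Bohr magnetons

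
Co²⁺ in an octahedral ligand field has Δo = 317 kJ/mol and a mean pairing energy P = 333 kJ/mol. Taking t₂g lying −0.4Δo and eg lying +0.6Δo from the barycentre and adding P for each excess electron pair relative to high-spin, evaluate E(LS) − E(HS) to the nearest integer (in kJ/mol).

16

Group 9 minus oxidation state +2 gives a d⁷ configuration for Co²⁺.
High-spin d⁷ fills as t₂g⁵ eg² with CFSE 5(−0.4) + 2(+0.6) = -0.8Δo = -254 kJ/mol.
Low-spin: t₂g⁶ eg¹, orbital CFSE = -1.8Δo = -571 kJ/mol; plus 1 excess pair × P = +333 kJ/mol; total -238 kJ/mol.
E(LS) − E(HS) = -238 − (-254) = 16 kJ/mol.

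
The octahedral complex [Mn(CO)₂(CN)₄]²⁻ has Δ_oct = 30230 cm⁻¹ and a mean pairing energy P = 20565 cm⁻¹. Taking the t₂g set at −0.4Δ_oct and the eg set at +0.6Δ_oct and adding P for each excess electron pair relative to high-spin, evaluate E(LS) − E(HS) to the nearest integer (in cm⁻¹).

Ligand charges: 2×(+0) from CO and 4×(-1) from CN⁻ sum to -4; with overall charge -2, Mn is +2.
Mn is in group 7, so Mn²⁺ is d⁵ (7 − 2 = 5).
High-spin: t₂g³ eg², CFSE = 0.0Δ_oct = 0 cm⁻¹.
For low-spin the configuration is t₂g⁵ eg⁰: orbital energy -2.0 × 30230 = -60460 cm⁻¹, and 2 additional pairs relative to high-spin add 41130 cm⁻¹, giving -19330 cm⁻¹.
The difference is -19330 − (0) = -19330 cm⁻¹, so low-spin lies lower.

-19330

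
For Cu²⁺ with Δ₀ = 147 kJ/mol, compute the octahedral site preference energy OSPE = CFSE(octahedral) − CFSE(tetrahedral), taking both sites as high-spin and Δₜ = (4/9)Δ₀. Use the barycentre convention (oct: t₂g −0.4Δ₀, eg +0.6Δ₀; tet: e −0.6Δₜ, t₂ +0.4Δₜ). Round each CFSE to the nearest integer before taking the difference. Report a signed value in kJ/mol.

-62

Cu²⁺: group 11, so d-count = 11 − 2 = 9.
Octahedral high-spin t2g^6 e_g^3: CFSE = -0.6 × 147 = -88 kJ/mol.
Tetrahedral: e^4 t2^5, CFSE = 4(−0.6) + 5(+0.4) = -0.4Δₜ = -0.4 × (4/9) × 147 = -26 kJ/mol.
OSPE = CFSE(oct) − CFSE(tet) = -88 − (-26) = -62 kJ/mol.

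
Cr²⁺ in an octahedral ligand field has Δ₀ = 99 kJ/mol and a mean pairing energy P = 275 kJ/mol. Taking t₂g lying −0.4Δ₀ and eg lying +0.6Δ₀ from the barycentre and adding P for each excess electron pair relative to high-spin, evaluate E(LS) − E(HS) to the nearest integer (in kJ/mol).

Cr sits in group 6; removing 2 electrons leaves Cr²⁺ with 6 − 2 = 4 d electrons.
In the high-spin limit (t₂g³ eg¹) the orbital term is -0.6Δ₀ = -59 kJ/mol, with no excess pairing.
Low-spin: t₂g⁴ eg⁰, orbital CFSE = -1.6Δ₀ = -158 kJ/mol; plus 1 excess pair × P = +275 kJ/mol; total 117 kJ/mol.
Thus E(LS) − E(HS) = 176 kJ/mol.

176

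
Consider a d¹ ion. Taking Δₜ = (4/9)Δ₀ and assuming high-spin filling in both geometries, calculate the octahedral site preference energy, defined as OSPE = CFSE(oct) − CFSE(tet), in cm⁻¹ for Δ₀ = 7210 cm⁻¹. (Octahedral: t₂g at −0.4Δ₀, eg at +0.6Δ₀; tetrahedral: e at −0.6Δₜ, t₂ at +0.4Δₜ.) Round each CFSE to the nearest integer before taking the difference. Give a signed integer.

-961

In an octahedral site d¹ (HS) is t₂g¹ eg⁰, giving CFSE(oct) = -0.4Δ₀ = -2884 cm⁻¹.
Tetrahedral e¹ t₂⁰ gives -0.6Δₜ = -0.6 × (4/9) × 7210 = -1923 cm⁻¹.
OSPE = CFSE(oct) − CFSE(tet) = -2884 − (-1923) = -961 cm⁻¹.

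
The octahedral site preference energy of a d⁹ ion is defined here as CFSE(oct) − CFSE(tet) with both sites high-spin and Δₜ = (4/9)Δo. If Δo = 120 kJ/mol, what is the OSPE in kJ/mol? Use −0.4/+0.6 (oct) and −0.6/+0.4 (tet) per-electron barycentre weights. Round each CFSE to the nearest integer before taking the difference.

-51

In an octahedral site d⁹ (HS) is t₂g⁶ eg³, giving CFSE(oct) = -0.6Δo = -72 kJ/mol.
Tetrahedral e⁴ t₂⁵ gives -0.4Δₜ = -0.4 × (4/9) × 120 = -21 kJ/mol.
Subtracting, OSPE = -72 − (-21) = -51 kJ/mol.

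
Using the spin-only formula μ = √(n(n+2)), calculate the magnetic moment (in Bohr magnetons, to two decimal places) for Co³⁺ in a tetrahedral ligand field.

4.90 Bohr magnetons

Co is in group 9, so Co³⁺ is d⁶ (9 − 3 = 6).
With tetrahedral geometry the complex is necessarily high-spin.
Configuration: e³ t₂³ → 4 unpaired electrons.
μ(spin-only) = √[4(4+2)] = √24 ≈ 4.90 Bohr magnetons.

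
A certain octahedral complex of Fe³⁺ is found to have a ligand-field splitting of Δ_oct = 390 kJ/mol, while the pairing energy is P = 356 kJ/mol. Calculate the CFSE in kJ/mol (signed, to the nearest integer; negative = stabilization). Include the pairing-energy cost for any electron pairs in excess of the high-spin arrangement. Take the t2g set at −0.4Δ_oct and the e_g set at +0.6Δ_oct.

Fe sits in group 8; removing 3 electrons leaves Fe³⁺ with 8 − 3 = 5 d electrons.
Δ_oct > P, so pairing is preferred: the ground state is low-spin.
Filling d⁵ accordingly: t2g^5 e_g^0.
Orbital CFSE = -2.0Δ_oct = -2.0 × 390 = -780 kJ/mol.
Excess pairs vs high-spin: 2 − 0 = 2; pairing cost = +712 kJ/mol.
Net CFSE = -780 + 712 = -68 kJ/mol.

-68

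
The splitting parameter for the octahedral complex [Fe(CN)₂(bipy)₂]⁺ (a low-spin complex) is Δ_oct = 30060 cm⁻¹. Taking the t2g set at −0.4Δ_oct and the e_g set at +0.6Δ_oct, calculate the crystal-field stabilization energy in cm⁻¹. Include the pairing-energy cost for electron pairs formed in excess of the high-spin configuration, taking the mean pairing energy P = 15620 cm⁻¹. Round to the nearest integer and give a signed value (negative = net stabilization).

-28880

Ligand charges: 2×(-1) from CN⁻ and 2×(+0) from bipy sum to -2; with overall charge +1, Fe is +3.
Group 8 minus oxidation state +3 gives a d⁵ configuration for Fe³⁺.
Configuration: t2g^5 e_g^0.
The orbital stabilization is -2.0Δ_oct = -2.0 × 30060 = -60120 cm⁻¹.
Relative to high-spin t2g^3 e_g^2 (0 paired), the low-spin configuration has 2 additional pairs, contributing +2 × 15620 = +31240 cm⁻¹.
Net CFSE = -60120 + 31240 = -28880 cm⁻¹.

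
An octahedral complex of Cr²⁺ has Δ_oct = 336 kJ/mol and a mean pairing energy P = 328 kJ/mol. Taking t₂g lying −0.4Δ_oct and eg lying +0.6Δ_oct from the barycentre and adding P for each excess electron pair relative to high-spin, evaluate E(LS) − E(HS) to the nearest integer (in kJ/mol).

-8

Group 6 minus oxidation state +2 gives a d⁴ configuration for Cr²⁺.
In the high-spin limit (t₂g³ eg¹) the orbital term is -0.6Δ_oct = -202 kJ/mol, with no excess pairing.
Low-spin t₂g⁴ eg⁰ gives -1.6Δ_oct = -538 kJ/mol, but forming 1 extra pair costs 1P = 328 kJ/mol, so E(LS) = -538 + 328 = -210 kJ/mol.
The difference is -210 − (-202) = -8 kJ/mol, so low-spin lies lower.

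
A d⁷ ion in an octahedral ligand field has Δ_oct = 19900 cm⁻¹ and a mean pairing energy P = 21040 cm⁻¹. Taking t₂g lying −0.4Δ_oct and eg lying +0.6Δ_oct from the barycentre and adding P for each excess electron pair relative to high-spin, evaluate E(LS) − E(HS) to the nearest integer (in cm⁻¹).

High-spin d⁷ fills as t₂g⁵ eg² with CFSE 5(−0.4) + 2(+0.6) = -0.8Δ_oct = -15920 cm⁻¹.
For low-spin the configuration is t₂g⁶ eg¹: orbital energy -1.8 × 19900 = -35820 cm⁻¹, and 1 additional pair relative to high-spin adds 21040 cm⁻¹, giving -14780 cm⁻¹.
E(LS) − E(HS) = -14780 − (-15920) = 1140 cm⁻¹.

1140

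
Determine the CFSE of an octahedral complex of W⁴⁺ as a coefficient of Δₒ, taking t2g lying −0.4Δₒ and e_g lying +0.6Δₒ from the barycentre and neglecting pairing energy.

-0.8 Δₒ

W⁴⁺: group 6, so d-count = 6 − 4 = 2.
For octahedral d² the high- and low-spin configurations coincide.
Configuration: t2g^2 e_g^0.
CFSE = 2(-0.4Δₒ) + 0(0.6Δₒ) = -0.8Δₒ + 0.0Δₒ = -0.8Δₒ.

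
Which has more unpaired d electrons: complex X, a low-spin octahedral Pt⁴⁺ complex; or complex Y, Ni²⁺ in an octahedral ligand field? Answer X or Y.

Y

X: Pt⁴⁺: group 10, so d-count = 10 − 4 = 6; t₂g⁶ eg⁰ → 0 unpaired.
Y: Group 10 minus oxidation state +2 gives a d⁸ configuration for Ni²⁺; For octahedral d⁸ the high- and low-spin configurations coincide; t₂g⁶ eg² → 2 unpaired.
So Y has more unpaired electrons.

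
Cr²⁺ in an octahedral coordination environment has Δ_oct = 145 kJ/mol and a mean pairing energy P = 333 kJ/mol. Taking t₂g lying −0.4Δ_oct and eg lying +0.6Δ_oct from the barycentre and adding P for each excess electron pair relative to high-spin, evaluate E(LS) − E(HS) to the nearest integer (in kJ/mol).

188

Cr sits in group 6; removing 2 electrons leaves Cr²⁺ with 6 − 2 = 4 d electrons.
In the high-spin limit (t₂g³ eg¹) the orbital term is -0.6Δ_oct = -87 kJ/mol, with no excess pairing.
Low-spin: t₂g⁴ eg⁰, orbital CFSE = -1.6Δ_oct = -232 kJ/mol; plus 1 excess pair × P = +333 kJ/mol; total 101 kJ/mol.
The difference is 101 − (-87) = 188 kJ/mol, so high-spin lies lower.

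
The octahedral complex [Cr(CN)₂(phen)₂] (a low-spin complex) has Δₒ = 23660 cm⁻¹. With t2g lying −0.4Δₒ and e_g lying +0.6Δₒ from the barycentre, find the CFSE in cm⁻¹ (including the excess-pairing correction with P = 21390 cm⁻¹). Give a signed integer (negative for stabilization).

Ligand charges: 2×(-1) from CN⁻ and 2×(+0) from phen sum to -2; with overall charge +0, Cr is +2.
Cr is in group 6, so Cr²⁺ is d⁴ (6 − 2 = 4).
Configuration: t2g^4 e_g^0.
The orbital stabilization is -1.6Δₒ = -1.6 × 23660 = -37856 cm⁻¹.
Relative to high-spin t2g^3 e_g^1 (0 paired), the low-spin configuration has 1 additional pair, contributing +1 × 21390 = +21390 cm⁻¹.
Combining: -37856 + 21390 = -16466 cm⁻¹.

-16466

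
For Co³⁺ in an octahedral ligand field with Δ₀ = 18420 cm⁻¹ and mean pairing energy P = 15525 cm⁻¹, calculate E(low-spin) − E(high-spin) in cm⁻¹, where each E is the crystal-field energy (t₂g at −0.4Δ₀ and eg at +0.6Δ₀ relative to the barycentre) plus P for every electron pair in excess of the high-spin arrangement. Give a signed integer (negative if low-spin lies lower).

-5790

Co is in group 9, so Co³⁺ is d⁶ (9 − 3 = 6).
In the high-spin limit (t₂g⁴ eg²) the orbital term is -0.4Δ₀ = -7368 cm⁻¹, with no excess pairing.
Low-spin t₂g⁶ eg⁰ gives -2.4Δ₀ = -44208 cm⁻¹, but forming 2 extra pairs costs 2P = 31050 cm⁻¹, so E(LS) = -44208 + 31050 = -13158 cm⁻¹.
E(LS) − E(HS) = -13158 − (-7368) = -5790 cm⁻¹.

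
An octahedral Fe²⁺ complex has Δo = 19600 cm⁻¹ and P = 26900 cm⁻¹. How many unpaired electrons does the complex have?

Fe sits in group 8; removing 2 electrons leaves Fe²⁺ with 8 − 2 = 6 d electrons.
Since Δo = 19600 cm⁻¹ < P = 26900 cm⁻¹, the complex adopts the high-spin configuration.
Configuration: t2g^4 e_g^2.
Unpaired electrons: 4.

4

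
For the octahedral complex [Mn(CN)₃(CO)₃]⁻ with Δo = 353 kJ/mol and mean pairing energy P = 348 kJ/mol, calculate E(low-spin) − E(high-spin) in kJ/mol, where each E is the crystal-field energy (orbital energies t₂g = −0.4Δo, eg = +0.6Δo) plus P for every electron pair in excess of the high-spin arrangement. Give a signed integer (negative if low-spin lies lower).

Ligand charges: 3×(-1) from CN⁻ and 3×(+0) from CO sum to -3; with overall charge -1, Mn is +2.
Mn is in group 7, so Mn²⁺ is d⁵ (7 − 2 = 5).
In the high-spin limit (t₂g³ eg²) the orbital term is 0.0Δo = 0 kJ/mol, with no excess pairing.
Low-spin t₂g⁵ eg⁰ gives -2.0Δo = -706 kJ/mol, but forming 2 extra pairs costs 2P = 696 kJ/mol, so E(LS) = -706 + 696 = -10 kJ/mol.
The difference is -10 − (0) = -10 kJ/mol, so low-spin lies lower.

-10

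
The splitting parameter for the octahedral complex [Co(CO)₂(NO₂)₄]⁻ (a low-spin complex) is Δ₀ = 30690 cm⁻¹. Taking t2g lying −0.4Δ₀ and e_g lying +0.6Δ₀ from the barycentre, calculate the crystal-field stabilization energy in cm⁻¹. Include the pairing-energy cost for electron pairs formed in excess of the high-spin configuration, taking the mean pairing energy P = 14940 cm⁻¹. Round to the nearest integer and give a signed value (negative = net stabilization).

Ligand charges: 2×(+0) from CO and 4×(-1) from NO₂⁻ sum to -4; with overall charge -1, Co is +3.
Co³⁺: group 9, so d-count = 9 − 3 = 6.
Configuration: t2g^6 e_g^0.
CFSE(orbital) = 6×(-0.4Δ₀) + 0×(0.6Δ₀) = -2.4Δ₀; with Δ₀ = 30690 cm⁻¹ that is -73656 cm⁻¹.
Relative to high-spin t2g^4 e_g^2 (1 paired), the low-spin configuration has 2 additional pairs, contributing +2 × 14940 = +29880 cm⁻¹.
Overall CFSE = -73656 + 29880 = -43776 cm⁻¹.

-43776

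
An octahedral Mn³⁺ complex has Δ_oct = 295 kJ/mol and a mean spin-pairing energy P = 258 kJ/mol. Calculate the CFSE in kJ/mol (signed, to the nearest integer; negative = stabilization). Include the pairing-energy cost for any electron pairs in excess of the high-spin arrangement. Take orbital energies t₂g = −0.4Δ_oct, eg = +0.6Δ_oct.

Group 7 minus oxidation state +3 gives a d⁴ configuration for Mn³⁺.
Since Δ_oct = 295 kJ/mol > P = 258 kJ/mol, the complex adopts the low-spin configuration.
Configuration: t₂g⁴ eg⁰.
Orbital CFSE = -1.6Δ_oct = -1.6 × 295 = -472 kJ/mol.
Excess pairs vs high-spin: 1 − 0 = 1; pairing cost = +258 kJ/mol.
Net CFSE = -472 + 258 = -214 kJ/mol.

-214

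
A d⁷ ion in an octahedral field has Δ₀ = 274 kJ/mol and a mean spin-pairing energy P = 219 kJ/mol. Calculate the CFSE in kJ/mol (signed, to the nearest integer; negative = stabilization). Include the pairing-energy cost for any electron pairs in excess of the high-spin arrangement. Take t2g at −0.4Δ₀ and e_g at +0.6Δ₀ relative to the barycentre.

-274

Here Δ₀ > P (274 > 219), so the low-spin state is favoured.
Configuration: t2g^6 e_g^1.
Orbital CFSE = -1.8Δ₀ = -1.8 × 274 = -493 kJ/mol.
Excess pairs vs high-spin: 3 − 2 = 1; pairing cost = +219 kJ/mol.
Net CFSE = -493 + 219 = -274 kJ/mol.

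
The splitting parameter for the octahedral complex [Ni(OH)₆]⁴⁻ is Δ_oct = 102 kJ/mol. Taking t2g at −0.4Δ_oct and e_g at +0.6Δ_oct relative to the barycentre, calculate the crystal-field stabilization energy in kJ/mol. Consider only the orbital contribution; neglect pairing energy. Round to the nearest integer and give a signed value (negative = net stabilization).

-122

Each OH⁻ contributes -1; 6 × (-1) = -6. With overall charge -4, Ni is in the +2 oxidation state.
Group 10 minus oxidation state +2 gives a d⁸ configuration for Ni²⁺.
Electron filling gives t2g^6 e_g^2.
Orbital CFSE = 6(-0.4) + 2(0.6) = -1.2Δ_oct = -1.2 × 102 = -122 kJ/mol.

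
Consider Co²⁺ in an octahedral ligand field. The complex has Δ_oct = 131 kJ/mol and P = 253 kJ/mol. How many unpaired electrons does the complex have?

Co is in group 9, so Co²⁺ is d⁷ (9 − 2 = 7).
Since Δ_oct = 131 kJ/mol < P = 253 kJ/mol, the complex adopts the high-spin configuration.
Filling d⁷ accordingly: t₂g⁵ eg².
Unpaired electrons: 3.

3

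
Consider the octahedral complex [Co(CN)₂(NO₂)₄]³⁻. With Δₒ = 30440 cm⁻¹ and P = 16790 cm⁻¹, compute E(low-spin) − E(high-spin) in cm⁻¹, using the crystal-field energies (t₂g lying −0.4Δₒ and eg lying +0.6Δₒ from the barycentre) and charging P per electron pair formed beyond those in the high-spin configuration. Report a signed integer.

Ligand charges: 2×(-1) from CN⁻ and 4×(-1) from NO₂⁻ sum to -6; with overall charge -3, Co is +3.
Group 9 minus oxidation state +3 gives a d⁶ configuration for Co³⁺.
High-spin: t₂g⁴ eg², CFSE = -0.4Δₒ = -12176 cm⁻¹.
Low-spin: t₂g⁶ eg⁰, orbital CFSE = -2.4Δₒ = -73056 cm⁻¹; plus 2 excess pairs × P = +33580 cm⁻¹; total -39476 cm⁻¹.
Thus E(LS) − E(HS) = -27300 cm⁻¹.

-27300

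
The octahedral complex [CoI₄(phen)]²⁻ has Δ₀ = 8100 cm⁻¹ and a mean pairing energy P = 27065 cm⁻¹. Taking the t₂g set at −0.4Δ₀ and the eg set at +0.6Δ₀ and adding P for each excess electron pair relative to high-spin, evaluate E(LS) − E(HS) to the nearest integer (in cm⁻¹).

Ligand charges: 4×(-1) from I⁻ and 1×(+0) from phen sum to -4; with overall charge -2, Co is +2.
Co²⁺: group 9, so d-count = 9 − 2 = 7.
High-spin d⁷ fills as t₂g⁵ eg² with CFSE 5(−0.4) + 2(+0.6) = -0.8Δ₀ = -6480 cm⁻¹.
Low-spin t₂g⁶ eg¹ gives -1.8Δ₀ = -14580 cm⁻¹, but forming 1 extra pair costs 1P = 27065 cm⁻¹, so E(LS) = -14580 + 27065 = 12485 cm⁻¹.
The difference is 12485 − (-6480) = 18965 cm⁻¹, so high-spin lies lower.

18965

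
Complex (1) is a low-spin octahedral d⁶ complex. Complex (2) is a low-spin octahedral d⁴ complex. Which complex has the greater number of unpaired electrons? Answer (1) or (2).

(1): t2g^6 e_g^0 → 0 unpaired.
(2): t2g^4 e_g^0 → 2 unpaired.
So (2) has more unpaired electrons.

(2)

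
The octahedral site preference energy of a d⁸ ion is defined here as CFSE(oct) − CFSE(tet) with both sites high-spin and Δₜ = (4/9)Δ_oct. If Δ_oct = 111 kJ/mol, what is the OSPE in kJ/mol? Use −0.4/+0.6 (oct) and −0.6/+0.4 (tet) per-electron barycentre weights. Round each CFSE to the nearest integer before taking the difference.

Octahedral (high-spin): t₂g⁶ eg², CFSE = 6(−0.4) + 2(+0.6) = -1.2Δ_oct = -1.2 × 111 = -133 kJ/mol.
Tetrahedral e⁴ t₂⁴ gives -0.8Δₜ = -0.8 × (4/9) × 111 = -39 kJ/mol.
OSPE = -133 − (-39) = -94 kJ/mol.

-94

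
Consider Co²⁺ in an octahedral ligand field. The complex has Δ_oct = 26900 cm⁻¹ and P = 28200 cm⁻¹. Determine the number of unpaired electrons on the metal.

3

Co sits in group 9; removing 2 electrons leaves Co²⁺ with 9 − 2 = 7 d electrons.
Δ_oct < P, so pairing is avoided: the ground state is high-spin.
That gives t2g^5 e_g^2.
Unpaired electrons: 3.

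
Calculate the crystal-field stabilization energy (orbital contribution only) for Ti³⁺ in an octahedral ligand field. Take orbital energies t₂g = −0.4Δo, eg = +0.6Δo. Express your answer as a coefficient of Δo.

-0.4 Δo

Ti³⁺: group 4, so d-count = 4 − 3 = 1.
Configuration: t₂g¹ eg⁰.
CFSE = 1(-0.4Δo) + 0(0.6Δo) = -0.4Δo + 0.0Δo = -0.4Δo.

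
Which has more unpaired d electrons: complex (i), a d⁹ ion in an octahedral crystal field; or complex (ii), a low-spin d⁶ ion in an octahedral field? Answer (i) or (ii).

(i)

(i): t2g^6 e_g^3 → 1 unpaired.
(ii): t₂g⁶ eg⁰ → 0 unpaired.
So (i) has more unpaired electrons.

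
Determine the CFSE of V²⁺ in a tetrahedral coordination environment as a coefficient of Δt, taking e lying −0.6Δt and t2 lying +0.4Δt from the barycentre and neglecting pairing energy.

V is in group 5, so V²⁺ is d³ (5 − 2 = 3).
Tetrahedral fields are weak (Δₜ ≈ 4/9 Δₒ), so electrons fill high-spin.
Configuration: e^2 t2^1.
CFSE = 2(-0.6Δt) + 1(0.4Δt) = -1.2Δt + 0.4Δt = -0.8Δt.

-0.8 Δt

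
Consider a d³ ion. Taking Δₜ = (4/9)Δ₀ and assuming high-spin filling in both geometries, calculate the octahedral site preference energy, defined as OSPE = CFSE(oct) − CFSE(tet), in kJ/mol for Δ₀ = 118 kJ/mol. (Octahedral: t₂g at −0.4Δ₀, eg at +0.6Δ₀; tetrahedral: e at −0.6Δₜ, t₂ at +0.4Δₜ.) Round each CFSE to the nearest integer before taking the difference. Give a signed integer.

-100

In an octahedral site d³ (HS) is t₂g³ eg⁰, giving CFSE(oct) = -1.2Δ₀ = -142 kJ/mol.
Tetrahedral: e² t₂¹, CFSE = 2(−0.6) + 1(+0.4) = -0.8Δₜ = -0.8 × (4/9) × 118 = -42 kJ/mol.
Subtracting, OSPE = -142 − (-42) = -100 kJ/mol.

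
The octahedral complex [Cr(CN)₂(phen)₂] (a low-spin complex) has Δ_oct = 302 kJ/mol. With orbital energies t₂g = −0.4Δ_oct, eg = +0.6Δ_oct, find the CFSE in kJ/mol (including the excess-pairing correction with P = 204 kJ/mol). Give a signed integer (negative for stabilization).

-279

Ligand charges: 2×(-1) from CN⁻ and 2×(+0) from phen sum to -2; with overall charge +0, Cr is +2.
Cr is in group 6, so Cr²⁺ is d⁴ (6 − 2 = 4).
Electron filling gives t₂g⁴ eg⁰.
CFSE(orbital) = 4×(-0.4Δ_oct) + 0×(0.6Δ_oct) = -1.6Δ_oct; with Δ_oct = 302 kJ/mol that is -483 kJ/mol.
High-spin d⁴ would be t₂g³ eg¹ with 0 pairs; low-spin has 1, so 1 excess pair costs +1P = +204 kJ/mol.
Combining: -483 + 204 = -279 kJ/mol.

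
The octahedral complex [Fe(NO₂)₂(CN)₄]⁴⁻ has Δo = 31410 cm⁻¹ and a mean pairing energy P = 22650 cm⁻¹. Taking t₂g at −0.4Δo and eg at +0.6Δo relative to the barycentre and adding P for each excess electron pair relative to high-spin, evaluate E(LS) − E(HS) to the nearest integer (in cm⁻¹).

-17520

Ligand charges: 2×(-1) from NO₂⁻ and 4×(-1) from CN⁻ sum to -6; with overall charge -4, Fe is +2.
Group 8 minus oxidation state +2 gives a d⁶ configuration for Fe²⁺.
High-spin: t₂g⁴ eg², CFSE = -0.4Δo = -12564 cm⁻¹.
Low-spin: t₂g⁶ eg⁰, orbital CFSE = -2.4Δo = -75384 cm⁻¹; plus 2 excess pairs × P = +45300 cm⁻¹; total -30084 cm⁻¹.
The difference is -30084 − (-12564) = -17520 cm⁻¹, so low-spin lies lower.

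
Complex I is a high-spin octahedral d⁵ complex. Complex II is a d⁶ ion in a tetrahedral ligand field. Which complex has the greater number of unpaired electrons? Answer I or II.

I

I: t₂g³ eg² → 5 unpaired.
II: With tetrahedral geometry the complex is necessarily high-spin; e³ t₂³ → 4 unpaired.
So I has more unpaired electrons.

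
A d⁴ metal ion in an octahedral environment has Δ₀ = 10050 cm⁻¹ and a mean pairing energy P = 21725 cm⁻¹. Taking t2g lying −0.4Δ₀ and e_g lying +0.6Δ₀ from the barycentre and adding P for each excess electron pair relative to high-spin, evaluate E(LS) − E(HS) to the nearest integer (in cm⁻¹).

High-spin d⁴ fills as t2g^3 e_g^1 with CFSE 3(−0.4) + 1(+0.6) = -0.6Δ₀ = -6030 cm⁻¹.
Low-spin t2g^4 e_g^0 gives -1.6Δ₀ = -16080 cm⁻¹, but forming 1 extra pair costs 1P = 21725 cm⁻¹, so E(LS) = -16080 + 21725 = 5645 cm⁻¹.
Thus E(LS) − E(HS) = 11675 cm⁻¹.

11675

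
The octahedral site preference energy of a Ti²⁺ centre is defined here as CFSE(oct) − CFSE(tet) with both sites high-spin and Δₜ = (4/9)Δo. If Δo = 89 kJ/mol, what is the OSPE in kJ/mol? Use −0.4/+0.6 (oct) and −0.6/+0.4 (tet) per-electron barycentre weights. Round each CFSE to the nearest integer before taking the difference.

Ti²⁺: group 4, so d-count = 4 − 2 = 2.
Octahedral (high-spin): t2g^2 e_g^0, CFSE = 2(−0.4) + 0(+0.6) = -0.8Δo = -0.8 × 89 = -71 kJ/mol.
In a tetrahedral site the filling is e^2 t2^0: CFSE(tet) = -1.2Δₜ = -1.2 × (4/9)(89) = -47 kJ/mol.
Subtracting, OSPE = -71 − (-47) = -24 kJ/mol.

-24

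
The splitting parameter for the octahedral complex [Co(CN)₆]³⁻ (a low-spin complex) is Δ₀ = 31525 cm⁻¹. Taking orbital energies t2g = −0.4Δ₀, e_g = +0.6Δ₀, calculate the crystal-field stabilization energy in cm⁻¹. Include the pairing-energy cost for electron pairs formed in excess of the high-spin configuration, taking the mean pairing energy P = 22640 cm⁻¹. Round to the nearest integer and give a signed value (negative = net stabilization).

-30380

Each CN⁻ contributes -1; 6 × (-1) = -6. With overall charge -3, Co is in the +3 oxidation state.
Co sits in group 9; removing 3 electrons leaves Co³⁺ with 9 − 3 = 6 d electrons.
Configuration: t2g^6 e_g^0.
CFSE(orbital) = 6×(-0.4Δ₀) + 0×(0.6Δ₀) = -2.4Δ₀; with Δ₀ = 31525 cm⁻¹ that is -75660 cm⁻¹.
High-spin d⁶ would be t2g^4 e_g^2 with 1 pair; low-spin has 3, so 2 excess pairs cost +2P = +45280 cm⁻¹.
Net CFSE = -75660 + 45280 = -30380 cm⁻¹.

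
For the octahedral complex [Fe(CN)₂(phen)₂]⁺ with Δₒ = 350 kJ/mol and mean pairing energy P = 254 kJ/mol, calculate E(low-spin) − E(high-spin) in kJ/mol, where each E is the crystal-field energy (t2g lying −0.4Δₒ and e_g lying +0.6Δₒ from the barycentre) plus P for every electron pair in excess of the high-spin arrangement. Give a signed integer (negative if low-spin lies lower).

-192

Ligand charges: 2×(-1) from CN⁻ and 2×(+0) from phen sum to -2; with overall charge +1, Fe is +3.
Fe³⁺: group 8, so d-count = 8 − 3 = 5.
In the high-spin limit (t2g^3 e_g^2) the orbital term is 0.0Δₒ = 0 kJ/mol, with no excess pairing.
Low-spin: t2g^5 e_g^0, orbital CFSE = -2.0Δₒ = -700 kJ/mol; plus 2 excess pairs × P = +508 kJ/mol; total -192 kJ/mol.
E(LS) − E(HS) = -192 − (0) = -192 kJ/mol.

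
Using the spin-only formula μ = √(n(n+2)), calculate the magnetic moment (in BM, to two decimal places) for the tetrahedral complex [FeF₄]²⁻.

Each F⁻ contributes -1; 4 × (-1) = -4. With overall charge -2, Fe is in the +2 oxidation state.
Fe²⁺: group 8, so d-count = 8 − 2 = 6.
Tetrahedral splitting is small, so the complex is high-spin.
Configuration: e³ t₂³ → 4 unpaired electrons.
μ(spin-only) = √[4(4+2)] = √24 ≈ 4.90 BM.

4.90 BM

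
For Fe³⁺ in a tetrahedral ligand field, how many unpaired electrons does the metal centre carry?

Group 8 minus oxidation state +3 gives a d⁵ configuration for Fe³⁺.
With tetrahedral geometry the complex is necessarily high-spin.
Configuration: e^2 t2^3, giving 5 unpaired electrons.

5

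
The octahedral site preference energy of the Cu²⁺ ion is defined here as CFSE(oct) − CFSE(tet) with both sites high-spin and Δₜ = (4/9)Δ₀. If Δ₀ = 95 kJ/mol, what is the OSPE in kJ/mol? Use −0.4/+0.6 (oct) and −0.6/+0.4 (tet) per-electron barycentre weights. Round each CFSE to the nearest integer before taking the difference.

Cu is in group 11, so Cu²⁺ is d⁹ (11 − 2 = 9).
In an octahedral site d⁹ (HS) is t2g^6 e_g^3, giving CFSE(oct) = -0.6Δ₀ = -57 kJ/mol.
In a tetrahedral site the filling is e^4 t2^5: CFSE(tet) = -0.4Δₜ = -0.4 × (4/9)(95) = -17 kJ/mol.
OSPE = -57 − (-17) = -40 kJ/mol.

-40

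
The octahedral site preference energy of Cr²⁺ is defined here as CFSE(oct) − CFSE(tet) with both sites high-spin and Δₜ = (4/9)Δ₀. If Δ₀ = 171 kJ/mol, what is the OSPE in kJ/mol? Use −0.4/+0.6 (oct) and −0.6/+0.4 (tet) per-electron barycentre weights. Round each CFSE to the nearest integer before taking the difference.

-73

Cr is in group 6, so Cr²⁺ is d⁴ (6 − 2 = 4).
Octahedral high-spin t2g^3 e_g^1: CFSE = -0.6 × 171 = -103 kJ/mol.
Tetrahedral: e^2 t2^2, CFSE = 2(−0.6) + 2(+0.4) = -0.4Δₜ = -0.4 × (4/9) × 171 = -30 kJ/mol.
Subtracting, OSPE = -103 − (-30) = -73 kJ/mol.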